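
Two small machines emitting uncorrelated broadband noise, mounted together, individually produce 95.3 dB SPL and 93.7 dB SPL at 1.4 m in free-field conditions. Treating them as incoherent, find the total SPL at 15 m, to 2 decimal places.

76.98 dB SPL

Combined at 1.4 m: 10·log₁₀(10^(95.3/10)+10^(93.7/10)) = 97.584 dB SPL.
Then apply −20·log₁₀(15/1.4) = -20.599 dB → 76.98 dB SPL.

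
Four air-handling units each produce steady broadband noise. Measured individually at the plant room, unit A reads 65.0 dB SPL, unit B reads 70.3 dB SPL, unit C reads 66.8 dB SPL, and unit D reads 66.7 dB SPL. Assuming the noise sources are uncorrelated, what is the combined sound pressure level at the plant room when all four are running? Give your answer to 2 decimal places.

73.68 dB SPL

Add the sources as powers (linear), then convert back to dB:
L_total = 10·log₁₀(10^(65.0/10) + 10^(70.3/10) + 10^(66.8/10) + 10^(66.7/10)) = 10·log₁₀(23340000) = 73.68 dB SPL.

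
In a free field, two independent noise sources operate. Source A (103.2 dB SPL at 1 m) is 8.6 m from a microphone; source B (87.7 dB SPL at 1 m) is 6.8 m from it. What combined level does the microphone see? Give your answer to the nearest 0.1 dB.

84.7 dB SPL

At the listener: L_A = 103.2 − 20·log₁₀(8.6) = 84.51 dB; L_B = 87.7 − 20·log₁₀(6.8) = 71.05 dB.
Combined: 10·log₁₀(10^(84.51/10)+10^(71.05/10)) = 84.7 dB SPL.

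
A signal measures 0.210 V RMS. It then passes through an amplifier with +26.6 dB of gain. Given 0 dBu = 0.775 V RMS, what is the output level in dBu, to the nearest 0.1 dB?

Input level: 20·log₁₀(0.210/0.775) = -11.34 dBu.
Output: -11.34 + 26.6 = +15.3 dBu.

+15.3 dBu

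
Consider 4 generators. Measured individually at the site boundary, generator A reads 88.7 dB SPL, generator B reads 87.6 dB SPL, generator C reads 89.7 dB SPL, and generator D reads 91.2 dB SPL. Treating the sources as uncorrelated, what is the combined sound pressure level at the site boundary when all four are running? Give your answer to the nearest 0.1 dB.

Uncorrelated sources add in intensity (power), not in dB.
L_total = 10·log₁₀(10^(88.7/10) + 10^(87.6/10) + 10^(89.7/10) + 10^(91.2/10)) = 10·log₁₀(3568000000) = 95.5 dB SPL.

95.5 dB SPL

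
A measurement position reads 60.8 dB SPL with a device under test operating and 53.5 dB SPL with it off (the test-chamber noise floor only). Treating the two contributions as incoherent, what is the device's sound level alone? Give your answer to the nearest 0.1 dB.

Background correction is a power subtraction:
L_src = 10·log₁₀(10^(60.8/10) − 10^(53.5/10)) = 10·log₁₀(978400) = 59.9 dB SPL.

59.9 dB SPL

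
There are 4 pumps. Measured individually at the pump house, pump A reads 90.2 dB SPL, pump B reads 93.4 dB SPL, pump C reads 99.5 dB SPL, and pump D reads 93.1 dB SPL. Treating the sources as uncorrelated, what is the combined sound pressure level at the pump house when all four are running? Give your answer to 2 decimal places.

101.52 dB SPL

Uncorrelated sources add in intensity (power), not in dB.
L_total = 10·log₁₀(10^(90.2/10) + 10^(93.4/10) + 10^(99.5/10) + 10^(93.1/10)) = 10·log₁₀(14189000000) = 101.52 dB SPL.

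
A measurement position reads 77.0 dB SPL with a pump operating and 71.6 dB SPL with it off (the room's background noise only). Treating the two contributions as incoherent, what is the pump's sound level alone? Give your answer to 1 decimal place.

75.5 dB SPL

Background correction is a power subtraction:
L_src = 10·log₁₀(10^(77.0/10) − 10^(71.6/10)) = 10·log₁₀(35660000) = 75.5 dB SPL.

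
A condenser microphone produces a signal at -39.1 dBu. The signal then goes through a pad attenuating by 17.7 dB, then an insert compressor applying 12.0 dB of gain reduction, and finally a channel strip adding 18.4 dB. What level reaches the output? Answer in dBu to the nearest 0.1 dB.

Gain stages sum in dB:
-39.1 − 17.7 − 12.0 + 18.4 = -50.4 dBu.

-50.4 dBu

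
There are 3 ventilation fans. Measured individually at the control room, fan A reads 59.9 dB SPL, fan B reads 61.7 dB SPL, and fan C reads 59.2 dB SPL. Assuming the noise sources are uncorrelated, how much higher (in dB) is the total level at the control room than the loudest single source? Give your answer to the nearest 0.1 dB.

3.5 dB

Add the sources as powers (linear), then convert back to dB:
L_total = 10·log₁₀(10^(59.9/10) + 10^(61.7/10) + 10^(59.2/10)) = 65.17 dB SPL.
Excess over the loudest (61.7 dB): 65.17 − 61.7 = 3.5 dB.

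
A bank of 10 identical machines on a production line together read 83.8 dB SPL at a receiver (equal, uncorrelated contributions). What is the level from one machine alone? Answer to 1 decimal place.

73.8 dB SPL

10 equal incoherent sources add 10·log₁₀(10) = 10.00 dB over one source.
L_one = 83.8 − 10.00 = 73.8 dB SPL.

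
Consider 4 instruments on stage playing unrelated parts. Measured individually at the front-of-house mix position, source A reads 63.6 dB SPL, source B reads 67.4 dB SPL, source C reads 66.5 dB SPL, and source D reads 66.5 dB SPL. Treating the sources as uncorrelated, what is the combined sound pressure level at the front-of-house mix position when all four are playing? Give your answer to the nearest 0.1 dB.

Add the sources as powers (linear), then convert back to dB:
L_total = 10·log₁₀(10^(63.6/10) + 10^(67.4/10) + 10^(66.5/10) + 10^(66.5/10)) = 10·log₁₀(16720000) = 72.2 dB SPL.

72.2 dB SPL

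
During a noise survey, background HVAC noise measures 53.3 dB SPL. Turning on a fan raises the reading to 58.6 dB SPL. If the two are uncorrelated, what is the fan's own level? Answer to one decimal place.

Background correction is a power subtraction:
L_src = 10·log₁₀(10^(58.6/10) − 10^(53.3/10)) = 10·log₁₀(510600) = 57.1 dB SPL.

57.1 dB SPL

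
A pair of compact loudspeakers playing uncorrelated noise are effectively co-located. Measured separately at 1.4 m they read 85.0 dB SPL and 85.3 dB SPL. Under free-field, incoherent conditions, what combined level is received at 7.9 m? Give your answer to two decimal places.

73.13 dB SPL

Combined at 1.4 m: 10·log₁₀(10^(85.0/10)+10^(85.3/10)) = 88.163 dB SPL.
Then apply −20·log₁₀(7.9/1.4) = -15.030 dB → 73.13 dB SPL.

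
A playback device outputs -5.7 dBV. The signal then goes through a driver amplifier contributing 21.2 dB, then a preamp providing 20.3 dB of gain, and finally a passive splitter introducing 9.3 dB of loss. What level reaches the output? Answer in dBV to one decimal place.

Gain stages sum in dB:
-5.7 + 21.2 + 20.3 − 9.3 = +26.5 dBV.

+26.5 dBV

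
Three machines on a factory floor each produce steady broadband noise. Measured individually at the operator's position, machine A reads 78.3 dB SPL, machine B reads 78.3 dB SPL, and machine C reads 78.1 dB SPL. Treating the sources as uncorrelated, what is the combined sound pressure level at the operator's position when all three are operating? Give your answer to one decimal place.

83.0 dB SPL

Uncorrelated sources add in intensity (power), not in dB.
L_total = 10·log₁₀(10^(78.3/10) + 10^(78.3/10) + 10^(78.1/10)) = 10·log₁₀(199800000) = 83.0 dB SPL.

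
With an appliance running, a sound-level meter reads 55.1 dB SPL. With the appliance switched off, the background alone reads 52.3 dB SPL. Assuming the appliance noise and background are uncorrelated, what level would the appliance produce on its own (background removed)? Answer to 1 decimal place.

Subtract intensities: L_src = 10·log₁₀(10^(L_total/10) − 10^(L_bg/10)).
L_src = 10·log₁₀(10^(55.1/10) − 10^(52.3/10)) = 10·log₁₀(153800) = 51.9 dB SPL.

51.9 dB SPL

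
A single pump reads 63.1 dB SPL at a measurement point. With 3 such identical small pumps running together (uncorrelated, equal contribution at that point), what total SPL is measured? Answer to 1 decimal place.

3 equal incoherent sources raise the level by 10·log₁₀(3) = 4.77 dB.
L_total = 63.1 + 4.77 = 67.9 dB SPL.

67.9 dB SPL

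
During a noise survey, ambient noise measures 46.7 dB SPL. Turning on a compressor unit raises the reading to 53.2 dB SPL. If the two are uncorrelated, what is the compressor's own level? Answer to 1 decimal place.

52.1 dB SPL

Background correction is a power subtraction:
L_src = 10·log₁₀(10^(53.2/10) − 10^(46.7/10)) = 10·log₁₀(162200) = 52.1 dB SPL.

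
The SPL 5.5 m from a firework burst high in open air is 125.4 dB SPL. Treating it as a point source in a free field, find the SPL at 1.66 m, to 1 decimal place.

135.8 dB SPL

Inverse-square spreading gives ΔL = −20·log₁₀(d₂/d₁).
ΔL = −20·log₁₀(1.66/5.5) = 10.41 dB, so L₂ = 125.4 + (10.41) = 135.8 dB SPL.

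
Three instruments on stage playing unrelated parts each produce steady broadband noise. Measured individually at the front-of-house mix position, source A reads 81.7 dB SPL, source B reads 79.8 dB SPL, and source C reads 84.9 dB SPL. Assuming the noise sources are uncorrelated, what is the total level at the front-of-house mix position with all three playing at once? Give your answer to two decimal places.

Add the sources as powers (linear), then convert back to dB:
L_total = 10·log₁₀(10^(81.7/10) + 10^(79.8/10) + 10^(84.9/10)) = 10·log₁₀(552400000) = 87.42 dB SPL.

87.42 dB SPL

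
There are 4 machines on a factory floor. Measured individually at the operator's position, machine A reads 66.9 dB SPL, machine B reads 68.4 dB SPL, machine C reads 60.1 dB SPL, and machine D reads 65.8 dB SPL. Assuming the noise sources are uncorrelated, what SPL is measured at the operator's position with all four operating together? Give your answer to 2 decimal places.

Add the sources as powers (linear), then convert back to dB:
L_total = 10·log₁₀(10^(66.9/10) + 10^(68.4/10) + 10^(60.1/10) + 10^(65.8/10)) = 10·log₁₀(16640000) = 72.21 dB SPL.

72.21 dB SPL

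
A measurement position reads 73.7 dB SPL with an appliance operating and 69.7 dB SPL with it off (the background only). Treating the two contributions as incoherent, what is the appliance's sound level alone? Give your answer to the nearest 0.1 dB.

71.5 dB SPL

Remove the background by subtracting linear intensities:
L_src = 10·log₁₀(10^(73.7/10) − 10^(69.7/10)) = 10·log₁₀(14110000) = 71.5 dB SPL.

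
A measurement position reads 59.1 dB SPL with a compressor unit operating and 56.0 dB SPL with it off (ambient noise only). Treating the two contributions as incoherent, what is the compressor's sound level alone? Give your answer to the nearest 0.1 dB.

Subtract intensities: L_src = 10·log₁₀(10^(L_total/10) − 10^(L_bg/10)).
L_src = 10·log₁₀(10^(59.1/10) − 10^(56.0/10)) = 10·log₁₀(414700) = 56.2 dB SPL.

56.2 dB SPL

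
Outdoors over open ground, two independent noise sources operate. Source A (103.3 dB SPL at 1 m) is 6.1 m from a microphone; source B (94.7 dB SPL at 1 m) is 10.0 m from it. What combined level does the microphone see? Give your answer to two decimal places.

87.81 dB SPL

At the listener: L_A = 103.3 − 20·log₁₀(6.1) = 87.593 dB; L_B = 94.7 − 20·log₁₀(10.0) = 74.700 dB.
Combined: 10·log₁₀(10^(87.593/10)+10^(74.700/10)) = 87.81 dB SPL.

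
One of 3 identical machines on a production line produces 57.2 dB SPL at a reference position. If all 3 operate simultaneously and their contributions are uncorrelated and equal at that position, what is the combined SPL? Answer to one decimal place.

3 equal incoherent sources raise the level by 10·log₁₀(3) = 4.77 dB.
L_total = 57.2 + 4.77 = 62.0 dB SPL.

62.0 dB SPL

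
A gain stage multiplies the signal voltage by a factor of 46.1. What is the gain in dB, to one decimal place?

33.3 dB

Voltage is an amplitude quantity, so gain = 20·log₁₀(V_out/V_in).
20·log₁₀(46.1) = 33.3 dB.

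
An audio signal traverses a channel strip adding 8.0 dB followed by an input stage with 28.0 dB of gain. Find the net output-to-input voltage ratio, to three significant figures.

Net gain = 8.0 + 28.0 = 36.0 dB.
Voltage ratio = 10^(36.0/20) = 63.1.

63.1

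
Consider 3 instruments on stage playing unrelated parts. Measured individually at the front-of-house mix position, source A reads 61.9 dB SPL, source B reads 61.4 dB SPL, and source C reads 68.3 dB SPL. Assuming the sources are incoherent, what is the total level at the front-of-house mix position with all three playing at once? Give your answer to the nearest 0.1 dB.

Incoherent sources sum as intensities:
L_total = 10·log₁₀(10^(61.9/10) + 10^(61.4/10) + 10^(68.3/10)) = 10·log₁₀(9690000) = 69.9 dB SPL.

69.9 dB SPL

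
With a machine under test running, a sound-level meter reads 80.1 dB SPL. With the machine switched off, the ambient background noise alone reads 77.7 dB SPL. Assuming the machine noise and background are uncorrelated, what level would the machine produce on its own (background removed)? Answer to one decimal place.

76.4 dB SPL

Background correction is a power subtraction:
L_src = 10·log₁₀(10^(80.1/10) − 10^(77.7/10)) = 10·log₁₀(43440000) = 76.4 dB SPL.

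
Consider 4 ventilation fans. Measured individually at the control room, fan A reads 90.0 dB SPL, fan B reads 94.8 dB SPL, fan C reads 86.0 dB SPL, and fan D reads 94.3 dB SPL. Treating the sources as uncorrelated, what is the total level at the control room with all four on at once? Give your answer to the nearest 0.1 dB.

98.5 dB SPL

Add the sources as powers (linear), then convert back to dB:
L_total = 10·log₁₀(10^(90.0/10) + 10^(94.8/10) + 10^(86.0/10) + 10^(94.3/10)) = 10·log₁₀(7110000000) = 98.5 dB SPL.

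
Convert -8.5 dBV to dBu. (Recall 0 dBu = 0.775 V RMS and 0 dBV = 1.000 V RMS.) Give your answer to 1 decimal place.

-6.3 dBu

The offset between the scales is 20·log₁₀(0.775/1.000) = −2.214 dB.
So dBu = -8.5 + 2.214 = -6.3 dBu.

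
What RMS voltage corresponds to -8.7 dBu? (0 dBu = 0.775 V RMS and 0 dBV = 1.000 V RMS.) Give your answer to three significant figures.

0.285 V

V = 0.775 V × 10^(-8.7/20).
= 0.775 × 0.3673 = 0.285 V.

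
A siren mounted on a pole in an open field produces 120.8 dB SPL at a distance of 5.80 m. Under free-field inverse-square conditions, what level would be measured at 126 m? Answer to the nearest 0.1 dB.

Inverse-square spreading gives ΔL = −20·log₁₀(d₂/d₁).
ΔL = −20·log₁₀(126/5.80) = -26.74 dB, so L₂ = 120.8 + (-26.74) = 94.1 dB SPL.

94.1 dB SPL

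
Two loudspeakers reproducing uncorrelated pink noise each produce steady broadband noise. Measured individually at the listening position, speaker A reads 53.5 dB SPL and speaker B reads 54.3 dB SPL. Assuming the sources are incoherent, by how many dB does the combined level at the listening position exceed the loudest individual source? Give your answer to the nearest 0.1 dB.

2.6 dB

Add the sources as powers (linear), then convert back to dB:
L_total = 10·log₁₀(10^(53.5/10) + 10^(54.3/10)) = 56.93 dB SPL.
Excess over the loudest (54.3 dB): 56.93 − 54.3 = 2.6 dB.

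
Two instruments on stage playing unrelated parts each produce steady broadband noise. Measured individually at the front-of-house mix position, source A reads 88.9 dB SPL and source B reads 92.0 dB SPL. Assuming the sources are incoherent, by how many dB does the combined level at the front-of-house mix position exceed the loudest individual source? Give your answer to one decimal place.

1.7 dB

Add the sources as powers (linear), then convert back to dB:
L_total = 10·log₁₀(10^(88.9/10) + 10^(92.0/10)) = 93.73 dB SPL.
Excess over the loudest (92.0 dB): 93.73 − 92.0 = 1.7 dB.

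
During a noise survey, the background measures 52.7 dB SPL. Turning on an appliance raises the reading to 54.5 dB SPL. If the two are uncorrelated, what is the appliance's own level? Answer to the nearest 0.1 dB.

Subtract intensities: L_src = 10·log₁₀(10^(L_total/10) − 10^(L_bg/10)).
L_src = 10·log₁₀(10^(54.5/10) − 10^(52.7/10)) = 10·log₁₀(95630) = 49.8 dB SPL.

49.8 dB SPL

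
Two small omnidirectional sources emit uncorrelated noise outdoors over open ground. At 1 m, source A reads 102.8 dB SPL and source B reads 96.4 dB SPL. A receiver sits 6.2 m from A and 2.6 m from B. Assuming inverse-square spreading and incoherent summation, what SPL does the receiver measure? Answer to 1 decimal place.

90.6 dB SPL

At the listener: L_A = 102.8 − 20·log₁₀(6.2) = 86.95 dB; L_B = 96.4 − 20·log₁₀(2.6) = 88.10 dB.
Combined: 10·log₁₀(10^(86.95/10)+10^(88.10/10)) = 90.6 dB SPL.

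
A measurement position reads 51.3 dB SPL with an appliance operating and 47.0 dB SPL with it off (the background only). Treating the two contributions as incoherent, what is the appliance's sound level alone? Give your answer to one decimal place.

Remove the background by subtracting linear intensities:
L_src = 10·log₁₀(10^(51.3/10) − 10^(47.0/10)) = 10·log₁₀(84780) = 49.3 dB SPL.

49.3 dB SPL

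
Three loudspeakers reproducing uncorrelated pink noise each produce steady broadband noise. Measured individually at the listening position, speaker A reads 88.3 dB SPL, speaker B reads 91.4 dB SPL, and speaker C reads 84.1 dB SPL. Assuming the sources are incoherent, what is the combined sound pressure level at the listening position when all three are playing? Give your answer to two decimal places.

93.64 dB SPL

Add the sources as powers (linear), then convert back to dB:
L_total = 10·log₁₀(10^(88.3/10) + 10^(91.4/10) + 10^(84.1/10)) = 10·log₁₀(2314000000) = 93.64 dB SPL.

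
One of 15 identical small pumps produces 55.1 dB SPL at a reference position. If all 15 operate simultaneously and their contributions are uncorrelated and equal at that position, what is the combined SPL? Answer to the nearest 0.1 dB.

66.9 dB SPL

15 equal incoherent sources raise the level by 10·log₁₀(15) = 11.76 dB.
L_total = 55.1 + 11.76 = 66.9 dB SPL.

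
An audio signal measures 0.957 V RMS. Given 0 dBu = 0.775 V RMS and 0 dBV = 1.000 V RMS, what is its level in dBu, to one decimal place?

dBu = 20·log₁₀(V / 0.775 V).
20·log₁₀(0.957/0.775) = +1.8 dBu.

+1.8 dBu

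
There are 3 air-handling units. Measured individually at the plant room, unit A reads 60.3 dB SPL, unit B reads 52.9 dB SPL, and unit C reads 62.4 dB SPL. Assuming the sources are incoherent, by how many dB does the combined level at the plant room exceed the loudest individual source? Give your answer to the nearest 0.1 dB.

Add the sources as powers (linear), then convert back to dB:
L_total = 10·log₁₀(10^(60.3/10) + 10^(52.9/10) + 10^(62.4/10)) = 64.78 dB SPL.
Excess over the loudest (62.4 dB): 64.78 − 62.4 = 2.4 dB.

2.4 dB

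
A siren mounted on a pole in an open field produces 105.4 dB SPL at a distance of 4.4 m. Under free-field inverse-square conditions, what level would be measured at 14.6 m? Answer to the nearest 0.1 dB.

For a point source in a free field, ΔL = −20·log₁₀(d₂/d₁).
ΔL = −20·log₁₀(14.6/4.4) = -10.42 dB, so L₂ = 105.4 + (-10.42) = 95.0 dB SPL.

95.0 dB SPL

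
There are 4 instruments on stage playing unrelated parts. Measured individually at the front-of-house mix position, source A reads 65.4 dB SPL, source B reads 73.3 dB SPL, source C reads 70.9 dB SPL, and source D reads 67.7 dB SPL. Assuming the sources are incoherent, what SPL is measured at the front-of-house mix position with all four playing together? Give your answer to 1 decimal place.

76.3 dB SPL

Incoherent sources sum as intensities:
L_total = 10·log₁₀(10^(65.4/10) + 10^(73.3/10) + 10^(70.9/10) + 10^(67.7/10)) = 10·log₁₀(43040000) = 76.3 dB SPL.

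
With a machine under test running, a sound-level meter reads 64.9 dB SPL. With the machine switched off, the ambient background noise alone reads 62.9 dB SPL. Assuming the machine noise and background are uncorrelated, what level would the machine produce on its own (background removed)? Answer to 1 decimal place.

60.6 dB SPL

Subtract intensities: L_src = 10·log₁₀(10^(L_total/10) − 10^(L_bg/10)).
L_src = 10·log₁₀(10^(64.9/10) − 10^(62.9/10)) = 10·log₁₀(1140000) = 60.6 dB SPL.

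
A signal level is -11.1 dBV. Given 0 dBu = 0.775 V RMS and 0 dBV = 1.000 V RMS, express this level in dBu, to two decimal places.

The offset between the scales is 20·log₁₀(0.775/1.000) = −2.214 dB.
So dBu = -11.1 + 2.214 = -8.89 dBu.

-8.89 dBu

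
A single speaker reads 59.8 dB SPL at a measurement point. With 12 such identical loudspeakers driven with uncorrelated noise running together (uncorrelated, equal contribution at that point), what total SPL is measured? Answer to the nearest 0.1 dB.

12 equal incoherent sources raise the level by 10·log₁₀(12) = 10.79 dB.
L_total = 59.8 + 10.79 = 70.6 dB SPL.

70.6 dB SPL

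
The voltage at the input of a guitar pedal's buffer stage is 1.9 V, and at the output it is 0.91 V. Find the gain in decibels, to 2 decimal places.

-6.39 dB

Voltage ratio → dB uses the 20·log₁₀ form:
20·log₁₀(0.91/1.9) = 20·log₁₀(0.4789) = -6.39 dB.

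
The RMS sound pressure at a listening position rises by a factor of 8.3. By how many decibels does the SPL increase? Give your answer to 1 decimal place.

18.4 dB

SPL change from a pressure ratio uses the 20·log₁₀ form:
20·log₁₀(8.3) = 18.4 dB.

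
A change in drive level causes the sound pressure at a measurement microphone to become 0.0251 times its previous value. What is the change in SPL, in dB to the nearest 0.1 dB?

Sound pressure is an amplitude quantity: ΔL = 20·log₁₀(p₂/p₁).
20·log₁₀(0.0251) = -32.0 dB.

-32.0 dB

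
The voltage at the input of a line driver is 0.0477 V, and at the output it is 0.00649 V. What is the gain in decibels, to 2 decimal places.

-17.33 dB

Voltage ratio → dB uses the 20·log₁₀ form:
20·log₁₀(0.00649/0.0477) = 20·log₁₀(0.1361) = -17.33 dB.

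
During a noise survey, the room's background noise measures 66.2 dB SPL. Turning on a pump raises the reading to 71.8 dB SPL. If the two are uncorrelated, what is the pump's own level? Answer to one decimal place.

Background correction is a power subtraction:
L_src = 10·log₁₀(10^(71.8/10) − 10^(66.2/10)) = 10·log₁₀(10970000) = 70.4 dB SPL.

70.4 dB SPL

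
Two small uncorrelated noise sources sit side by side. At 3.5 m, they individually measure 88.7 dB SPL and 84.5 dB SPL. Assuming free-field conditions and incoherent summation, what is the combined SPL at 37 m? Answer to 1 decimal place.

69.6 dB SPL

Combined at 3.5 m: 10·log₁₀(10^(88.7/10)+10^(84.5/10)) = 90.10 dB SPL.
Then apply −20·log₁₀(37/3.5) = -20.48 dB → 69.6 dB SPL.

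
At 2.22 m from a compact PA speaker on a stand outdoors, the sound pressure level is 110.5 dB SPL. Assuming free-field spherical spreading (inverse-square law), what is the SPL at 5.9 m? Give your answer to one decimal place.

102.0 dB SPL

Free-field point source: level drops by 20·log₁₀ of the distance ratio.
ΔL = −20·log₁₀(5.9/2.22) = -8.49 dB, so L₂ = 110.5 + (-8.49) = 102.0 dB SPL.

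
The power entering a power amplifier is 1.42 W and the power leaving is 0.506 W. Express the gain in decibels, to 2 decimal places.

-4.48 dB

Power ratio → dB uses the 10·log₁₀ form:
10·log₁₀(0.506/1.42) = 10·log₁₀(0.3563) = -4.48 dB.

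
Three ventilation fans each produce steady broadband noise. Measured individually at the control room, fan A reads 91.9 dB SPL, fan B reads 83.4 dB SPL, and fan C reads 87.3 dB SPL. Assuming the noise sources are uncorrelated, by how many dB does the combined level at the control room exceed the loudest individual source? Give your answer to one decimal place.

Incoherent sources sum as intensities:
L_total = 10·log₁₀(10^(91.9/10) + 10^(83.4/10) + 10^(87.3/10)) = 93.63 dB SPL.
Excess over the loudest (91.9 dB): 93.63 − 91.9 = 1.7 dB.

1.7 dB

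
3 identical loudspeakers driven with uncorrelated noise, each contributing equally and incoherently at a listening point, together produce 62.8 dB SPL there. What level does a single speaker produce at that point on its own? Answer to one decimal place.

3 equal incoherent sources add 10·log₁₀(3) = 4.77 dB over one source.
L_one = 62.8 − 4.77 = 58.0 dB SPL.

58.0 dB SPL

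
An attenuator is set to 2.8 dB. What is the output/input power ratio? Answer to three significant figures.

0.525

Power ratio = 10^(dB/10).
10^(-2.8/10) = 10^(-0.2800) = 0.525.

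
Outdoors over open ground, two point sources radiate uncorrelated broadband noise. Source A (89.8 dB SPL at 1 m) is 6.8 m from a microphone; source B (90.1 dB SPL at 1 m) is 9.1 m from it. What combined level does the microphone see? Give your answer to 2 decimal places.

At the listener: L_A = 89.8 − 20·log₁₀(6.8) = 73.150 dB; L_B = 90.1 − 20·log₁₀(9.1) = 70.919 dB.
Combined: 10·log₁₀(10^(73.150/10)+10^(70.919/10)) = 75.19 dB SPL.

75.19 dB SPL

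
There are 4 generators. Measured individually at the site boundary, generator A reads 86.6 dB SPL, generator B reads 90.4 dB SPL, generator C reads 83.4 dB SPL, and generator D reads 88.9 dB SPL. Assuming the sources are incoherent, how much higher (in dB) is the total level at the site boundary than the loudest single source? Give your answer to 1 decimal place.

Incoherent sources sum as intensities:
L_total = 10·log₁₀(10^(86.6/10) + 10^(90.4/10) + 10^(83.4/10) + 10^(88.9/10)) = 94.06 dB SPL.
Excess over the loudest (90.4 dB): 94.06 − 90.4 = 3.7 dB.

3.7 dB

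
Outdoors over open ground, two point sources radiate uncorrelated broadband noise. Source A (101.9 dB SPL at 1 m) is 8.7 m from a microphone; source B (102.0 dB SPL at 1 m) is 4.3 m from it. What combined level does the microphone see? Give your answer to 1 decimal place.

At the listener: L_A = 101.9 − 20·log₁₀(8.7) = 83.11 dB; L_B = 102.0 − 20·log₁₀(4.3) = 89.33 dB.
Combined: 10·log₁₀(10^(83.11/10)+10^(89.33/10)) = 90.3 dB SPL.

90.3 dB SPL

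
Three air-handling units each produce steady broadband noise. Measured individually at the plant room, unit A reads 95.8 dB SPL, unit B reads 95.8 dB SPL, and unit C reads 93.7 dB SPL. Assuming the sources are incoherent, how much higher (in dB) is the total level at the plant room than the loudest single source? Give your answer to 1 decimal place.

4.2 dB

Uncorrelated sources add in intensity (power), not in dB.
L_total = 10·log₁₀(10^(95.8/10) + 10^(95.8/10) + 10^(93.7/10)) = 99.98 dB SPL.
Excess over the loudest (95.8 dB): 99.98 − 95.8 = 4.2 dB.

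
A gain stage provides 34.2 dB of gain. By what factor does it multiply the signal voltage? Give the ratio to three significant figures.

Voltage ratio = 10^(dB/20).
10^(34.2/20) = 10^(1.710) = 51.3.

51.3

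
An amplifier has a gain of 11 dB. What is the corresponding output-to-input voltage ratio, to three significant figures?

3.55

Voltage ratio = 10^(dB/20).
10^(11/20) = 10^(0.5500) = 3.55.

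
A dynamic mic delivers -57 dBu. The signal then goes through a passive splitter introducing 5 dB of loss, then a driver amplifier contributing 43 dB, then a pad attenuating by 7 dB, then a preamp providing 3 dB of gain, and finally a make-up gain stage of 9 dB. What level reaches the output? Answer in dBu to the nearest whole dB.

-14 dBu

Gain stages sum in dB:
-57 − 5 + 43 − 7 + 3 + 9 = -14 dBu.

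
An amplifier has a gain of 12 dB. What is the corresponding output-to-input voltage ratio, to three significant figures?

Voltage ratio = 10^(dB/20).
10^(12/20) = 10^(0.6000) = 3.98.

3.98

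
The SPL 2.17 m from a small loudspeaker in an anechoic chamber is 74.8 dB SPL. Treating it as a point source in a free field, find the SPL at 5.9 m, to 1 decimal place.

66.1 dB SPL

For a point source in a free field, ΔL = −20·log₁₀(d₂/d₁).
ΔL = −20·log₁₀(5.9/2.17) = -8.69 dB, so L₂ = 74.8 + (-8.69) = 66.1 dB SPL.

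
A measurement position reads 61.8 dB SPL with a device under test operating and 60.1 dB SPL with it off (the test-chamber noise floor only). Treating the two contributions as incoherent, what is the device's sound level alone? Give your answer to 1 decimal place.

Background correction is a power subtraction:
L_src = 10·log₁₀(10^(61.8/10) − 10^(60.1/10)) = 10·log₁₀(490300) = 56.9 dB SPL.

56.9 dB SPL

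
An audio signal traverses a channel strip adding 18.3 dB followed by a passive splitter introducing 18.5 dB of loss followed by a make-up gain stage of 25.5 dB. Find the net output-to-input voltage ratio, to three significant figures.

18.4

Net gain = 18.3 + (−18.5) + 25.5 = 25.3 dB.
Voltage ratio = 10^(25.3/20) = 18.4.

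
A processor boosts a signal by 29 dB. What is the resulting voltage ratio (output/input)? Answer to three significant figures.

28.2

Voltage ratio = 10^(dB/20).
10^(29/20) = 10^(1.450) = 28.2.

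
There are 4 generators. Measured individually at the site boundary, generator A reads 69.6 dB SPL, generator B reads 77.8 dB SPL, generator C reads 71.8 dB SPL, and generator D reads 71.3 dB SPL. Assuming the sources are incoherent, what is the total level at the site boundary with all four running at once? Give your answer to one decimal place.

79.9 dB SPL

Uncorrelated sources add in intensity (power), not in dB.
L_total = 10·log₁₀(10^(69.6/10) + 10^(77.8/10) + 10^(71.8/10) + 10^(71.3/10)) = 10·log₁₀(98000000) = 79.9 dB SPL.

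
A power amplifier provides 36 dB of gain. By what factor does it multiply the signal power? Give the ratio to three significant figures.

Power ratio = 10^(dB/10).
10^(36/10) = 10^(3.600) = 3980.

3980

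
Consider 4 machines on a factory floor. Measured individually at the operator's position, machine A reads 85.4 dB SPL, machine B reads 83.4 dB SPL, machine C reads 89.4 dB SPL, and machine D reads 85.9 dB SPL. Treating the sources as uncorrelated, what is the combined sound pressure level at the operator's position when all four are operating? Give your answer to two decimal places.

92.61 dB SPL

Add the sources as powers (linear), then convert back to dB:
L_total = 10·log₁₀(10^(85.4/10) + 10^(83.4/10) + 10^(89.4/10) + 10^(85.9/10)) = 10·log₁₀(1826000000) = 92.61 dB SPL.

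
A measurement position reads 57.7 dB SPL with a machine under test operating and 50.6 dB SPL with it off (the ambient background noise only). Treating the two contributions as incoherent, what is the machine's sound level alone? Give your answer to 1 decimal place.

56.8 dB SPL

Background correction is a power subtraction:
L_src = 10·log₁₀(10^(57.7/10) − 10^(50.6/10)) = 10·log₁₀(474000) = 56.8 dB SPL.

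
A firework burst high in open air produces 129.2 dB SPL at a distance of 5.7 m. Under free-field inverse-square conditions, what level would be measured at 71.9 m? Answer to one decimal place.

For a point source in a free field, ΔL = −20·log₁₀(d₂/d₁).
ΔL = −20·log₁₀(71.9/5.7) = -22.02 dB, so L₂ = 129.2 + (-22.02) = 107.2 dB SPL.

107.2 dB SPL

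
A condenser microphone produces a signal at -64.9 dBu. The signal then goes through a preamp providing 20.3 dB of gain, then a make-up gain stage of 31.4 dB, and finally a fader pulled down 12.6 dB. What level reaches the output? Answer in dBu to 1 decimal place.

-25.8 dBu

Gain stages sum in dB:
-64.9 + 20.3 + 31.4 − 12.6 = -25.8 dBu.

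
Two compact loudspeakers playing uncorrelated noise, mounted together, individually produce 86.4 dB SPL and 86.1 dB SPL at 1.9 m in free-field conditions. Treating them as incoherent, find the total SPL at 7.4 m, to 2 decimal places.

Combined at 1.9 m: 10·log₁₀(10^(86.4/10)+10^(86.1/10)) = 89.263 dB SPL.
Then apply −20·log₁₀(7.4/1.9) = -11.810 dB → 77.45 dB SPL.

77.45 dB SPL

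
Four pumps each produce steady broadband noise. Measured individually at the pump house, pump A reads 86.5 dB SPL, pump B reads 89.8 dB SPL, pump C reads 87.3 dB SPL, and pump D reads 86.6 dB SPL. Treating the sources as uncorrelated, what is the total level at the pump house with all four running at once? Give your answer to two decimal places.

Add the sources as powers (linear), then convert back to dB:
L_total = 10·log₁₀(10^(86.5/10) + 10^(89.8/10) + 10^(87.3/10) + 10^(86.6/10)) = 10·log₁₀(2396000000) = 93.79 dB SPL.

93.79 dB SPL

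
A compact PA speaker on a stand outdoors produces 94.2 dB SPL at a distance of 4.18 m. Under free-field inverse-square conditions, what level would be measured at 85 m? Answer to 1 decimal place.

68.0 dB SPL

Free-field point source: level drops by 20·log₁₀ of the distance ratio.
ΔL = −20·log₁₀(85/4.18) = -26.16 dB, so L₂ = 94.2 + (-26.16) = 68.0 dB SPL.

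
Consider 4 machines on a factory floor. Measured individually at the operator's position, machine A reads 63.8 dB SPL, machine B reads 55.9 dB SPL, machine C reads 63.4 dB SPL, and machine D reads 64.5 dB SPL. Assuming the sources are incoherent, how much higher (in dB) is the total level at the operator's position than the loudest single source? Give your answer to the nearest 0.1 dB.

Incoherent sources sum as intensities:
L_total = 10·log₁₀(10^(63.8/10) + 10^(55.9/10) + 10^(63.4/10) + 10^(64.5/10)) = 68.92 dB SPL.
Excess over the loudest (64.5 dB): 68.92 − 64.5 = 4.4 dB.

4.4 dB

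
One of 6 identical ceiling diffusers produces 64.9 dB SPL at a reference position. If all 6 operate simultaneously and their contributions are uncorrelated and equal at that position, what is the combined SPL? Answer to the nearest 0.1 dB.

72.7 dB SPL

6 equal incoherent sources raise the level by 10·log₁₀(6) = 7.78 dB.
L_total = 64.9 + 7.78 = 72.7 dB SPL.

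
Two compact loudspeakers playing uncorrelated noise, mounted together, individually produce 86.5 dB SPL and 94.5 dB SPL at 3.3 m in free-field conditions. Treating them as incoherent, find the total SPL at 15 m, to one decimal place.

Combined at 3.3 m: 10·log₁₀(10^(86.5/10)+10^(94.5/10)) = 95.14 dB SPL.
Then apply −20·log₁₀(15/3.3) = -13.15 dB → 82.0 dB SPL.

82.0 dB SPL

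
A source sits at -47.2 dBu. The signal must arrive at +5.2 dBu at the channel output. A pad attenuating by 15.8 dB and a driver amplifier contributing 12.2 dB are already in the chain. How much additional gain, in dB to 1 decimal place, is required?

The required make-up gain is the shortfall in the dB sum.
G = +5.2 − (-47.2) + 15.8 − 12.2 = 56.0 dB.

56.0 dB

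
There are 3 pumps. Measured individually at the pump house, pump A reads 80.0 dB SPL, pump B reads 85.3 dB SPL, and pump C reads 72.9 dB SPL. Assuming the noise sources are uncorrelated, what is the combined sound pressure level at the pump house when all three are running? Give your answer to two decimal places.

86.61 dB SPL

Incoherent sources sum as intensities:
L_total = 10·log₁₀(10^(80.0/10) + 10^(85.3/10) + 10^(72.9/10)) = 10·log₁₀(458300000) = 86.61 dB SPL.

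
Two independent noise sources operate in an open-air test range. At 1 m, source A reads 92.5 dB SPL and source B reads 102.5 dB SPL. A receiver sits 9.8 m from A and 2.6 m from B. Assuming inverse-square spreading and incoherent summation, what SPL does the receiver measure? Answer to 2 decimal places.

94.23 dB SPL

At the listener: L_A = 92.5 − 20·log₁₀(9.8) = 72.675 dB; L_B = 102.5 − 20·log₁₀(2.6) = 94.201 dB.
Combined: 10·log₁₀(10^(72.675/10)+10^(94.201/10)) = 94.23 dB SPL.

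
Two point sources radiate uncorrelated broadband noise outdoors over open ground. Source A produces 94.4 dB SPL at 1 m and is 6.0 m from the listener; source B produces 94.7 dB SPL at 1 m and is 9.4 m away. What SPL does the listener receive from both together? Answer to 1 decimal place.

80.4 dB SPL

At the listener: L_A = 94.4 − 20·log₁₀(6.0) = 78.84 dB; L_B = 94.7 − 20·log₁₀(9.4) = 75.24 dB.
Combined: 10·log₁₀(10^(78.84/10)+10^(75.24/10)) = 80.4 dB SPL.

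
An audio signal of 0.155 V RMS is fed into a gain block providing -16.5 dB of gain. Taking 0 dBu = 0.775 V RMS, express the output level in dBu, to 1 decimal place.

-30.5 dBu

Input level: 20·log₁₀(0.155/0.775) = -13.98 dBu.
Output: -13.98 − 16.5 = -30.5 dBu.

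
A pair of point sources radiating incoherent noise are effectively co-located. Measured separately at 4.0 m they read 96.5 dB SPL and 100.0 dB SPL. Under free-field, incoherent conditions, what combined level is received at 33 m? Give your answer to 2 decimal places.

83.27 dB SPL

Combined at 4.0 m: 10·log₁₀(10^(96.5/10)+10^(100.0/10)) = 101.604 dB SPL.
Then apply −20·log₁₀(33/4.0) = -18.329 dB → 83.27 dB SPL.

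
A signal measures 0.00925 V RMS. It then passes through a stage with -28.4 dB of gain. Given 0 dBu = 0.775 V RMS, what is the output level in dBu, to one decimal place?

Input level: 20·log₁₀(0.00925/0.775) = -38.46 dBu.
Output: -38.46 − 28.4 = -66.9 dBu.

-66.9 dBu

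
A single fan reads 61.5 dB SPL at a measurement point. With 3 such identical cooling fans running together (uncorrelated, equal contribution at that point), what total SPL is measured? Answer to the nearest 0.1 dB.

66.3 dB SPL

3 equal incoherent sources raise the level by 10·log₁₀(3) = 4.77 dB.
L_total = 61.5 + 4.77 = 66.3 dB SPL.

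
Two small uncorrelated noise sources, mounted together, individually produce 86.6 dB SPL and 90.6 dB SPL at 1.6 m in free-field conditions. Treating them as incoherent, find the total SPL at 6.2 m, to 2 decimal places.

80.29 dB SPL

Combined at 1.6 m: 10·log₁₀(10^(86.6/10)+10^(90.6/10)) = 92.055 dB SPL.
Then apply −20·log₁₀(6.2/1.6) = -11.765 dB → 80.29 dB SPL.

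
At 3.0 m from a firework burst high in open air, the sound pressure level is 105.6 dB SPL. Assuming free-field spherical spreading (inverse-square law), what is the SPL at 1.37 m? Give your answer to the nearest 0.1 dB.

Inverse-square spreading gives ΔL = −20·log₁₀(d₂/d₁).
ΔL = −20·log₁₀(1.37/3.0) = 6.81 dB, so L₂ = 105.6 + (6.81) = 112.4 dB SPL.

112.4 dB SPL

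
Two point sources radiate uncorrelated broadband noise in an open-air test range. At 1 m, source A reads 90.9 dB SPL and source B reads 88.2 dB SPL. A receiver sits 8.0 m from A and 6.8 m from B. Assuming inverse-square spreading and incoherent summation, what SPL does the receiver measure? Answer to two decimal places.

At the listener: L_A = 90.9 − 20·log₁₀(8.0) = 72.838 dB; L_B = 88.2 − 20·log₁₀(6.8) = 71.550 dB.
Combined: 10·log₁₀(10^(72.838/10)+10^(71.550/10)) = 75.25 dB SPL.

75.25 dB SPL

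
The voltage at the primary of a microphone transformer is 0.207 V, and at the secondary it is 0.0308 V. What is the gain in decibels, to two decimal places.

Voltage is an amplitude quantity, so gain = 20·log₁₀(V_out/V_in).
20·log₁₀(0.0308/0.207) = 20·log₁₀(0.1488) = -16.55 dB.

-16.55 dB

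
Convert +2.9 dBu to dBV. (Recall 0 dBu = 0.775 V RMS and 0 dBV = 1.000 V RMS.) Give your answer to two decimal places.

+0.69 dBV

The offset between the scales is 20·log₁₀(0.775/1.000) = −2.214 dB.
So dBV = +2.9 − 2.214 = +0.69 dBV.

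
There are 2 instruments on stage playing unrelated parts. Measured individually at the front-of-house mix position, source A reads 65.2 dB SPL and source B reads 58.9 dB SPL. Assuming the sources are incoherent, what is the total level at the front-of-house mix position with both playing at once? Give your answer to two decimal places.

66.11 dB SPL

Uncorrelated sources add in intensity (power), not in dB.
L_total = 10·log₁₀(10^(65.2/10) + 10^(58.9/10)) = 10·log₁₀(4088000) = 66.11 dB SPL.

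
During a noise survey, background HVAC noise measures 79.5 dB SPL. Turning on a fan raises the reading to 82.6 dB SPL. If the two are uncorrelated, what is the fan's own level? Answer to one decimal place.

79.7 dB SPL

Background correction is a power subtraction:
L_src = 10·log₁₀(10^(82.6/10) − 10^(79.5/10)) = 10·log₁₀(92840000) = 79.7 dB SPL.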